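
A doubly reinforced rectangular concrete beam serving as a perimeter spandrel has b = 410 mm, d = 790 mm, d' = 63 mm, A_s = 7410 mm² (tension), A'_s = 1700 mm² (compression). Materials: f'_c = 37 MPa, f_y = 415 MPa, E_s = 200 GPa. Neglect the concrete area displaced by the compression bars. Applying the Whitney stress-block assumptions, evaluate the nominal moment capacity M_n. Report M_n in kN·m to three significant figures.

Assume both tension and compression steel yield.
Net tension couple steel: A_s − A'_s = 5710 mm².
a = (A_s − A'_s) f_y / (0.85 f'_c b) = 2369650/(0.85 × 37 × 410) = 183.77 mm.
c = a/β₁ = 183.77/0.786 = 233.80 mm; ε'_s = 0.003(c − d')/c = 0.0022 ≥ f_y/E_s = 0.0021, so compression steel does yield.
M_n = (A_s − A'_s) f_y (d − a/2) + A'_s f_y (d − d') = [2369650 × (790 − 91.885) + 705500 × (790 − 63)] × 10⁻⁶ = 1654.29 + 512.90 = 2167.19 kN·m.

M_n ≈ 2170 kN·m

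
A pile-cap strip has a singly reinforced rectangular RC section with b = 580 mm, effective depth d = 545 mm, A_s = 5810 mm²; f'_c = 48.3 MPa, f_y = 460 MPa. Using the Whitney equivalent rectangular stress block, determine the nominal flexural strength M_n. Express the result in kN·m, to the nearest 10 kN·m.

T = A_s f_y = 5810 × 460 = 2672600 N = 2672.6 kN.
From C = T: a = T/(0.85 f'_c b) = 2672600/(0.85 × 48.3 × 580) = 112.24 mm.
M_n = T(d − a/2) = 2672.6 kN × (545 − 56.12) mm = 1306.58 kN·m.

M_n ≈ 1310 kN·m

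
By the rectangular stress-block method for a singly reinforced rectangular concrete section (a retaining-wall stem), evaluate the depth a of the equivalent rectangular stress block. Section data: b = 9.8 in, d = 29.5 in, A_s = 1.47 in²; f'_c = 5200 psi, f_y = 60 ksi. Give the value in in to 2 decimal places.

a ≈ 2.04 in

T = A_s f_y = 1.47 × 60 = 88.2 kips.
a = T/(0.85 f'_c b) = 88.2/(0.85 × 5.2 × 9.8) = 2.04 in.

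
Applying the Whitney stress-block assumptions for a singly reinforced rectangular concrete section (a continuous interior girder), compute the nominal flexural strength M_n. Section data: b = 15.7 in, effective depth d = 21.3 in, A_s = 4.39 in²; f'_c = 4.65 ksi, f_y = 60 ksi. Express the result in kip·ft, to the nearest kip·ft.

T = A_s f_y = 4.39 × 60 = 263.4 kips.
a = T/(0.85 f'_c b) = 263.4/(0.85 × 4.65 × 15.7) = 4.245 in.
M_n = T(d − a/2) = 263.4 × (21.3 − 2.1225) = 5051.4 kip·in = 5051.4/12 = 420.95 kip·ft.

M_n ≈ 421 kip·ft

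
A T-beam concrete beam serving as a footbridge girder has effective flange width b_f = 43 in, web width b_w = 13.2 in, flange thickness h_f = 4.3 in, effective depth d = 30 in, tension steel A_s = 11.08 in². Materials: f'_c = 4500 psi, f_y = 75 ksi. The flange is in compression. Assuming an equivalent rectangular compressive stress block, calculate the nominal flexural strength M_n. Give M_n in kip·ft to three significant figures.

Tension: T = A_s f_y = 11.08 × 75 = 831 kips.
Try a within the flange: a = T/(0.85 f'_c b_f) = 831/(0.85 × 4.5 × 43) = 5.052 in.
a = 5.052 > h_f = 4.3 in: the block extends into the web. Split into flange-overhang and web parts.
C_f = 0.85 f'_c (b_f − b_w) h_f = 0.85 × 4.5 × (43 − 13.2) × 4.3 = 490.1 kips.
Remaining web compression depth: a_w = (T − C_f)/(0.85 f'_c b_w) = (831 − 490.1)/(0.85 × 4.5 × 13.2) = 6.752 in.
M_n = C_f(d − h_f/2) + (T − C_f)(d − a_w/2) = 490.1 × (30 − 2.15) + 340.9 × (30 − 3.376) = 13649.3 + 9076.1 = 22725.4 kip·in.
M_n = 22725.4/12 = 1893.78 kip·ft.

M_n ≈ 1890 kip·ft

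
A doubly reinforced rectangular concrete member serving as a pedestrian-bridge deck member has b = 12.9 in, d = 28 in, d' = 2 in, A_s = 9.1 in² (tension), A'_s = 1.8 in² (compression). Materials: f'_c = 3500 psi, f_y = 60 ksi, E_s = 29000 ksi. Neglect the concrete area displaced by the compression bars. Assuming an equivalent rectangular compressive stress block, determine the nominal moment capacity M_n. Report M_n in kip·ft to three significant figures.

Assume both steels yield.
a = (A_s − A'_s) f_y/(0.85 f'_c b) = (9.1 − 1.8) × 60/(0.85 × 3.5 × 12.9) = 11.413 in.
c = a/β₁ = 11.413/0.85 = 13.427 in; ε'_s = 0.003(c − d')/c = 0.0026 ≥ ε_y = 0.0021, so the compression steel yields.
M_n = (A_s − A'_s) f_y (d − a/2) + A'_s f_y (d − d') = 438 × (28 − 5.7065) + 108 × (28 − 2) = 9764.6 + 2808.0 = 12572.6 kip·in = 12572.6/12 = 1047.72 kip·ft.

M_n ≈ 1050 kip·ft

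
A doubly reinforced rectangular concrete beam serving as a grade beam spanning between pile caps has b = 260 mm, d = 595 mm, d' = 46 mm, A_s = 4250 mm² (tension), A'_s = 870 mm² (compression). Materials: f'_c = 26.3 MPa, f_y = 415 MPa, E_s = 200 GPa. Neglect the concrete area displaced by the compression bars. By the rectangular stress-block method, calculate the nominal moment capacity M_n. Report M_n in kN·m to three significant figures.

M_n ≈ 864 kN·m

Assume both tension and compression steel yield.
Net tension couple steel: A_s − A'_s = 3380 mm².
a = (A_s − A'_s) f_y / (0.85 f'_c b) = 1402700/(0.85 × 26.3 × 260) = 241.33 mm.
c = a/β₁ = 241.33/0.85 = 283.92 mm; ε'_s = 0.003(c − d')/c = 0.0025 ≥ f_y/E_s = 0.0021, so compression steel does yield.
M_n = (A_s − A'_s) f_y (d − a/2) + A'_s f_y (d − d') = [1402700 × (595 − 120.665) + 361050 × (595 − 46)] × 10⁻⁶ = 665.35 + 198.22 = 863.57 kN·m.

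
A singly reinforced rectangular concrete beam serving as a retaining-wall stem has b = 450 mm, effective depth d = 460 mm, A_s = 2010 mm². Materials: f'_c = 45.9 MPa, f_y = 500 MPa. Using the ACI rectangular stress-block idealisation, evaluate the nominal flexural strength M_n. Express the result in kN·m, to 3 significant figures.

M_n ≈ 434 kN·m

T = A_s f_y = 2010 × 500 = 1005000 N = 1005 kN.
From C = T: a = T/(0.85 f'_c b) = 1005000/(0.85 × 45.9 × 450) = 57.24 mm.
M_n = T(d − a/2) = 1005 kN × (460 − 28.62) mm = 433.54 kN·m.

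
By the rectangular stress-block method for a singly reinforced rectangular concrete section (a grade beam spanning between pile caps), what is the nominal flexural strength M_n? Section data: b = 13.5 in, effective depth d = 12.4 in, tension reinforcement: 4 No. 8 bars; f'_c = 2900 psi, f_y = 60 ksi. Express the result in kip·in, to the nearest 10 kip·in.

A_s = 4 × 0.79 = 3.16 in².
T = A_s f_y = 3.16 × 60 = 189.6 kips.
a = T/(0.85 f'_c b) = 189.6/(0.85 × 2.9 × 13.5) = 5.698 in.
M_n = T(d − a/2) = 189.6 × (12.4 − 2.849) = 1810.9 kip·in.

M_n ≈ 1810 kip·in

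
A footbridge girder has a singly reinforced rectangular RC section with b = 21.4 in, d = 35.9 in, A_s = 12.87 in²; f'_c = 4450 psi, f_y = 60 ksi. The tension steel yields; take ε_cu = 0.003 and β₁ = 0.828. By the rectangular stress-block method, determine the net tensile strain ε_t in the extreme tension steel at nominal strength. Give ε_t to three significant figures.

ε_t ≈ 0.00635

a = A_s f_y/(0.85 f'_c b) = 9.540 in.
β₁ = 0.828, so c = a/β₁ = 9.540/0.828 = 11.522 in.
From the linear strain diagram with ε_cu = 0.003: ε_t = 0.003 (d − c)/c = 0.003 × (35.9 − 11.522)/11.522 = 0.00635.
Since ε_t ≥ 0.005, the section is tension-controlled.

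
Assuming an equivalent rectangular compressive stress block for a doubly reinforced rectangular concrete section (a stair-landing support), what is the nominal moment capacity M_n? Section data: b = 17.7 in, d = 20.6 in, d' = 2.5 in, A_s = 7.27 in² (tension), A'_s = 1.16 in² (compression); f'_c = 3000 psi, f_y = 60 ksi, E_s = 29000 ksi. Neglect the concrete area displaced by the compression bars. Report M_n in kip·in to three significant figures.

M_n ≈ 7320 kip·in

Assume both steels yield.
a = (A_s − A'_s) f_y/(0.85 f'_c b) = (7.27 − 1.16) × 60/(0.85 × 3 × 17.7) = 8.122 in.
c = a/β₁ = 8.122/0.85 = 9.555 in; ε'_s = 0.003(c − d')/c = 0.0022 ≥ ε_y = 0.0021, so the compression steel yields.
M_n = (A_s − A'_s) f_y (d − a/2) + A'_s f_y (d − d') = 366.6 × (20.6 − 4.061) + 69.6 × (20.6 − 2.5) = 6063.2 + 1259.8 = 7323.0 kip·in.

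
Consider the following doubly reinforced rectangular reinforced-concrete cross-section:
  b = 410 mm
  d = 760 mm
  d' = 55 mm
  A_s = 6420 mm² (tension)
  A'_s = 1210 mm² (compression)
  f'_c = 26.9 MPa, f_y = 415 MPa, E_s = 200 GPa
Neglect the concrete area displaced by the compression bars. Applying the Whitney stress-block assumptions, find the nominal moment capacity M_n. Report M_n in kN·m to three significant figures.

M_n ≈ 1750 kN·m

Assume both tension and compression steel yield.
Net tension couple steel: A_s − A'_s = 5210 mm².
a = (A_s − A'_s) f_y / (0.85 f'_c b) = 2162150/(0.85 × 26.9 × 410) = 230.64 mm.
c = a/β₁ = 230.64/0.85 = 271.34 mm; ε'_s = 0.003(c − d')/c = 0.0024 ≥ f_y/E_s = 0.0021, so compression steel does yield.
M_n = (A_s − A'_s) f_y (d − a/2) + A'_s f_y (d − d') = [2162150 × (760 − 115.32) + 502150 × (760 − 55)] × 10⁻⁶ = 1393.89 + 354.02 = 1747.91 kN·m.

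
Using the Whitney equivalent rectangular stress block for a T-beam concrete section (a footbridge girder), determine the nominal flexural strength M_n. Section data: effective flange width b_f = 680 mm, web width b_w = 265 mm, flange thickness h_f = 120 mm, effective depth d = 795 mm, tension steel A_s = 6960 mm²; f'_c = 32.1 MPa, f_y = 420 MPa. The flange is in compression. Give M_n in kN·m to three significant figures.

M_n ≈ 2070 kN·m

Tension: T = A_s f_y = 6960 × 420 = 2923200 N.
Try a within the flange: a = T/(0.85 f'_c b_f) = 2923200/(0.85 × 32.1 × 680) = 157.55 mm.
a = 157.55 > h_f = 120 mm: the block extends into the web. Split into flange-overhang and web parts.
C_f = 0.85 f'_c (b_f − b_w) h_f = 0.85 × 32.1 × (680 − 265) × 120 = 1358793 N.
Remaining web compression depth: a_w = (T − C_f)/(0.85 f'_c b_w) = (2923200 − 1358793)/(0.85 × 32.1 × 265) = 216.36 mm.
M_n = C_f(d − h_f/2) + (T − C_f)(d − a_w/2) = 1358793 × (795 − 60) + 1564407 × (795 − 108.18) = 998.71 + 1074.47 = 2073.18 × 10⁶ N·mm.
M_n = 2073.18 kN·m.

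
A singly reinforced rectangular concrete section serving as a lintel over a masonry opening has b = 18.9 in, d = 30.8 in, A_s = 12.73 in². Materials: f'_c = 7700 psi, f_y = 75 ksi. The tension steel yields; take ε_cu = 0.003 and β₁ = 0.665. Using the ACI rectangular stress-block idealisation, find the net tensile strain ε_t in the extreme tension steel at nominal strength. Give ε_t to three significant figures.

a = A_s f_y/(0.85 f'_c b) = 7.718 in.
β₁ = 0.665, so c = a/β₁ = 7.718/0.665 = 11.606 in.
From the linear strain diagram with ε_cu = 0.003: ε_t = 0.003 (d − c)/c = 0.003 × (30.8 − 11.606)/11.606 = 0.00496.
ε_t is between 0.004 and 0.005 — transition zone.

ε_t ≈ 0.00496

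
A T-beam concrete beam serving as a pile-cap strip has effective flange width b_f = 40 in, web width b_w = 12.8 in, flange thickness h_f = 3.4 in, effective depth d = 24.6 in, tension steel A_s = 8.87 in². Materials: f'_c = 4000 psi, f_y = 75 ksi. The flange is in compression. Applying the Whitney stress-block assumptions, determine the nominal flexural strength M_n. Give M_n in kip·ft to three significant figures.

M_n ≈ 1200 kip·ft

Tension: T = A_s f_y = 8.87 × 75 = 665.25 kips.
Try a within the flange: a = T/(0.85 f'_c b_f) = 665.25/(0.85 × 4 × 40) = 4.892 in.
a = 4.892 > h_f = 3.4 in: the block extends into the web. Split into flange-overhang and web parts.
C_f = 0.85 f'_c (b_f − b_w) h_f = 0.85 × 4 × (40 − 12.8) × 3.4 = 314.4 kips.
Remaining web compression depth: a_w = (T − C_f)/(0.85 f'_c b_w) = (665.25 − 314.4)/(0.85 × 4 × 12.8) = 8.062 in.
M_n = C_f(d − h_f/2) + (T − C_f)(d − a_w/2) = 314.4 × (24.6 − 1.7) + 350.85 × (24.6 − 4.031) = 7199.8 + 7216.6 = 14416.4 kip·in.
M_n = 14416.4/12 = 1201.37 kip·ft.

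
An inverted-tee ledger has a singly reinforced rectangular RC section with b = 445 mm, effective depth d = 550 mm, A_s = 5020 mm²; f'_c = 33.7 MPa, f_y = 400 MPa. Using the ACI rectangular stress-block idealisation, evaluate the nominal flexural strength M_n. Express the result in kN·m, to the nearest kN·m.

M_n ≈ 946 kN·m

T = A_s f_y = 5020 × 400 = 2008000 N = 2008 kN.
From C = T: a = T/(0.85 f'_c b) = 2008000/(0.85 × 33.7 × 445) = 157.53 mm.
M_n = T(d − a/2) = 2008 kN × (550 − 78.765) mm = 946.24 kN·m.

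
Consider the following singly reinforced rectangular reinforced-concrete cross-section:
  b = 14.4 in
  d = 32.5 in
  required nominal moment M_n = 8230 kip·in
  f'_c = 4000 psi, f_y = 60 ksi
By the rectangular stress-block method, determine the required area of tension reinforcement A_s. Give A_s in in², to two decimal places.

A_s ≈ 4.62 in²

From M_n = 0.85 f'_c a b (d − a/2):
a = d − √(d² − 2M_n/(0.85 f'_c b)) = 32.5 − √(32.5² − 2 × 8230/(0.85 × 4 × 14.4)) = 5.666 in.
A_s = 0.85 f'_c a b / f_y = 0.85 × 4 × 5.666 × 14.4 / 60 = 4.623 in².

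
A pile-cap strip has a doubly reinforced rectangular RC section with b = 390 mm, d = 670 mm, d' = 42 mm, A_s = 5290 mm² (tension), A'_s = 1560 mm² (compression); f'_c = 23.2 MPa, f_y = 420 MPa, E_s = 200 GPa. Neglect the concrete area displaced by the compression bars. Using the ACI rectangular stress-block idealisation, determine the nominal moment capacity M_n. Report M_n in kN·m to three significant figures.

M_n ≈ 1300 kN·m

Assume both tension and compression steel yield.
Net tension couple steel: A_s − A'_s = 3730 mm².
a = (A_s − A'_s) f_y / (0.85 f'_c b) = 1566600/(0.85 × 23.2 × 390) = 203.70 mm.
c = a/β₁ = 203.70/0.85 = 239.65 mm; ε'_s = 0.003(c − d')/c = 0.0025 ≥ f_y/E_s = 0.0021, so compression steel does yield.
M_n = (A_s − A'_s) f_y (d − a/2) + A'_s f_y (d − d') = [1566600 × (670 − 101.85) + 655200 × (670 − 42)] × 10⁻⁶ = 890.06 + 411.47 = 1301.53 kN·m.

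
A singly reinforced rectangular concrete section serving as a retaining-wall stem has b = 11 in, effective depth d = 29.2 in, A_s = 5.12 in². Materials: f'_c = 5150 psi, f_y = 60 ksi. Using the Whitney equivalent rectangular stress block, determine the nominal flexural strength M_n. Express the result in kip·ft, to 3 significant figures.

M_n ≈ 666 kip·ft

T = A_s f_y = 5.12 × 60 = 307.2 kips.
a = T/(0.85 f'_c b) = 307.2/(0.85 × 5.15 × 11) = 6.380 in.
M_n = T(d − a/2) = 307.2 × (29.2 − 3.19) = 7990.3 kip·in = 7990.3/12 = 665.86 kip·ft.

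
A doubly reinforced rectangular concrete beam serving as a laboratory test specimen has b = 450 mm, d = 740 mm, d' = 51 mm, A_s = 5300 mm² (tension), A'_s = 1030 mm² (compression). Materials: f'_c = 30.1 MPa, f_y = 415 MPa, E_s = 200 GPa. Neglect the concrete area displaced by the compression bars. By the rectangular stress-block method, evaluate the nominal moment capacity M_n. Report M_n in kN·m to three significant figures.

Assume both tension and compression steel yield.
Net tension couple steel: A_s − A'_s = 4270 mm².
a = (A_s − A'_s) f_y / (0.85 f'_c b) = 1772050/(0.85 × 30.1 × 450) = 153.91 mm.
c = a/β₁ = 153.91/0.835 = 184.32 mm; ε'_s = 0.003(c − d')/c = 0.0022 ≥ f_y/E_s = 0.0021, so compression steel does yield.
M_n = (A_s − A'_s) f_y (d − a/2) + A'_s f_y (d − d') = [1772050 × (740 − 76.955) + 427450 × (740 − 51)] × 10⁻⁶ = 1174.95 + 294.51 = 1469.46 kN·m.

M_n ≈ 1470 kN·m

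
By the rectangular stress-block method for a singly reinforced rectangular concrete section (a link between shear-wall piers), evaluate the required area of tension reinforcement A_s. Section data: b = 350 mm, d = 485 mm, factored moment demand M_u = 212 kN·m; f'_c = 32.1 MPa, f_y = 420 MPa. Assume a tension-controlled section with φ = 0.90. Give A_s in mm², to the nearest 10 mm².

A_s ≈ 1220 mm²

M_n = M_u/φ = 212/0.90 = 235.556 kN·m.
With M_n = 0.85 f'_c a b (d − a/2), solve the quadratic for a:
a = d − √(d² − 2M_n/(0.85 f'_c b)) = 485 − √(485² − 2 × 235.556×10⁶/(0.85 × 32.1 × 350)) = 53.85 mm.
A_s = 0.85 f'_c a b / f_y = 0.85 × 32.1 × 53.85 × 350 / 420 = 1224.4 mm².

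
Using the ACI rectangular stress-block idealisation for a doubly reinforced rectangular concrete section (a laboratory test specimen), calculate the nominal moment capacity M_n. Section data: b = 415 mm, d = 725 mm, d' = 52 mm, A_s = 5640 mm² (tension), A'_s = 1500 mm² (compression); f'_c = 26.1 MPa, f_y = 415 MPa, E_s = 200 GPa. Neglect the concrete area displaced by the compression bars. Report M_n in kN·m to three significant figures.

M_n ≈ 1500 kN·m

Assume both tension and compression steel yield.
Net tension couple steel: A_s − A'_s = 4140 mm².
a = (A_s − A'_s) f_y / (0.85 f'_c b) = 1718100/(0.85 × 26.1 × 415) = 186.61 mm.
c = a/β₁ = 186.61/0.85 = 219.54 mm; ε'_s = 0.003(c − d')/c = 0.0023 ≥ f_y/E_s = 0.0021, so compression steel does yield.
M_n = (A_s − A'_s) f_y (d − a/2) + A'_s f_y (d − d') = [1718100 × (725 − 93.305) + 622500 × (725 − 52)] × 10⁻⁶ = 1085.32 + 418.94 = 1504.26 kN·m.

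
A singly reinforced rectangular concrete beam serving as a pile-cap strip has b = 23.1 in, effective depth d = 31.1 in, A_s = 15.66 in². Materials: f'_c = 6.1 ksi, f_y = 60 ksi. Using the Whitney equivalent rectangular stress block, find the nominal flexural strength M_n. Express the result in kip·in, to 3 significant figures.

M_n ≈ 25500 kip·in

T = A_s f_y = 15.66 × 60 = 939.6 kips.
a = T/(0.85 f'_c b) = 939.6/(0.85 × 6.1 × 23.1) = 7.845 in.
M_n = T(d − a/2) = 939.6 × (31.1 − 3.9225) = 25536.0 kip·in.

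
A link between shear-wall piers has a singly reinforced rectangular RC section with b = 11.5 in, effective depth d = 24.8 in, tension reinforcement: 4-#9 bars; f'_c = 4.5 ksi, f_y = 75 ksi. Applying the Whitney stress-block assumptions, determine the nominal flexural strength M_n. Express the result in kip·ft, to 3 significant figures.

A_s = 4 × 1 = 4 in².
T = A_s f_y = 4 × 75 = 300 kips.
a = T/(0.85 f'_c b) = 300/(0.85 × 4.5 × 11.5) = 6.820 in.
M_n = T(d − a/2) = 300 × (24.8 − 3.41) = 6417.0 kip·in = 6417.0/12 = 534.75 kip·ft.

M_n ≈ 535 kip·ft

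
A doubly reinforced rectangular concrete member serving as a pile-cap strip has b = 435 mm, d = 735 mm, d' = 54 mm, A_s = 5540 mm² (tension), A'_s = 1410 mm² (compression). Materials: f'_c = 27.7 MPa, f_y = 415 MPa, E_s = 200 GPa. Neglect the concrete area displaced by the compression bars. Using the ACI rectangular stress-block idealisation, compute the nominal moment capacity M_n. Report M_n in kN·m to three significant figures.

M_n ≈ 1510 kN·m

Assume both tension and compression steel yield.
Net tension couple steel: A_s − A'_s = 4130 mm².
a = (A_s − A'_s) f_y / (0.85 f'_c b) = 1713950/(0.85 × 27.7 × 435) = 167.34 mm.
c = a/β₁ = 167.34/0.85 = 196.87 mm; ε'_s = 0.003(c − d')/c = 0.0022 ≥ f_y/E_s = 0.0021, so compression steel does yield.
M_n = (A_s − A'_s) f_y (d − a/2) + A'_s f_y (d − d') = [1713950 × (735 − 83.67) + 585150 × (735 − 54)] × 10⁻⁶ = 1116.35 + 398.49 = 1514.84 kN·m.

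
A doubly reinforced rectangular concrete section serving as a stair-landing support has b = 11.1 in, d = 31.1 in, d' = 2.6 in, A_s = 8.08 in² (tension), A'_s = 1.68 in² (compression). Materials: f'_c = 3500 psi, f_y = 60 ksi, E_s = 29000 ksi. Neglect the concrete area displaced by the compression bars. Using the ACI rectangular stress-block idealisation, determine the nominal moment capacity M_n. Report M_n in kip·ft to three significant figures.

Assume both steels yield.
a = (A_s − A'_s) f_y/(0.85 f'_c b) = (8.08 − 1.68) × 60/(0.85 × 3.5 × 11.1) = 11.628 in.
c = a/β₁ = 11.628/0.85 = 13.680 in; ε'_s = 0.003(c − d')/c = 0.0024 ≥ ε_y = 0.0021, so the compression steel yields.
M_n = (A_s − A'_s) f_y (d − a/2) + A'_s f_y (d − d') = 384 × (31.1 − 5.814) + 100.8 × (31.1 − 2.6) = 9709.8 + 2872.8 = 12582.6 kip·in = 12582.6/12 = 1048.55 kip·ft.

M_n ≈ 1050 kip·ft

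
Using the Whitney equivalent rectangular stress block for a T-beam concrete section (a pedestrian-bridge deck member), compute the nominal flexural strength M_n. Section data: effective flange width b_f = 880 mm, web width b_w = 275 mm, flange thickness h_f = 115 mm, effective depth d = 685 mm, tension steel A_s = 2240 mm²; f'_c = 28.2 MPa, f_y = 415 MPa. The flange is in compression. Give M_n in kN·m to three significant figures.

Tension: T = A_s f_y = 2240 × 415 = 929600 N.
Try a within the flange: a = T/(0.85 f'_c b_f) = 929600/(0.85 × 28.2 × 880) = 44.07 mm.
Since a = 44.07 ≤ h_f = 115 mm, the stress block lies entirely in the flange; analyse as a rectangular beam of width b_f.
M_n = T(d − a/2) = 929600 × (685 − 22.035) = 616.29 × 10⁶ N·mm.
M_n = 616.29 kN·m.

M_n ≈ 616 kN·m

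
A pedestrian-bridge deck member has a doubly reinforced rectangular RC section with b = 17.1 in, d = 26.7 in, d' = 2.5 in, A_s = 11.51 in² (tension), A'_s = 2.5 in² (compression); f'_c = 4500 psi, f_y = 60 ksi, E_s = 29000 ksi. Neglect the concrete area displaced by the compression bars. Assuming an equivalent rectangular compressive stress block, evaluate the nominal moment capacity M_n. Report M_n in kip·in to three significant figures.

Assume both steels yield.
a = (A_s − A'_s) f_y/(0.85 f'_c b) = (11.51 − 2.5) × 60/(0.85 × 4.5 × 17.1) = 8.265 in.
c = a/β₁ = 8.265/0.825 = 10.018 in; ε'_s = 0.003(c − d')/c = 0.0023 ≥ ε_y = 0.0021, so the compression steel yields.
M_n = (A_s − A'_s) f_y (d − a/2) + A'_s f_y (d − d') = 540.6 × (26.7 − 4.1325) + 150 × (26.7 − 2.5) = 12200.0 + 3630.0 = 15830.0 kip·in.

M_n ≈ 15800 kip·in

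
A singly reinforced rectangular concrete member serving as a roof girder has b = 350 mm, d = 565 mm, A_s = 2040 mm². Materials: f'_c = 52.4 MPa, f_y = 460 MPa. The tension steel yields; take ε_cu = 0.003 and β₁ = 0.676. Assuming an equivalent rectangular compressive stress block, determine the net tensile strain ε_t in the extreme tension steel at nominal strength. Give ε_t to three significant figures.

a = A_s f_y/(0.85 f'_c b) = 60.20 mm.
β₁ = 0.676, so c = a/β₁ = 60.20/0.676 = 89.05 mm.
From the linear strain diagram with ε_cu = 0.003: ε_t = 0.003 (d − c)/c = 0.003 × (565 − 89.05)/89.05 = 0.0160.
Since ε_t ≥ 0.005, the section is tension-controlled.

ε_t ≈ 0.0160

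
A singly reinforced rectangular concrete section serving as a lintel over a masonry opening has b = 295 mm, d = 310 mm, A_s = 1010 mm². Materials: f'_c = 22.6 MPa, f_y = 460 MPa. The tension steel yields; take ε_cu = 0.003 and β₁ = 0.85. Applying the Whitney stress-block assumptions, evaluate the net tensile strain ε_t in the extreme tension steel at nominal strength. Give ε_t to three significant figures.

a = A_s f_y/(0.85 f'_c b) = 81.98 mm.
β₁ = 0.85, so c = a/β₁ = 81.98/0.85 = 96.45 mm.
From the linear strain diagram with ε_cu = 0.003: ε_t = 0.003 (d − c)/c = 0.003 × (310 − 96.45)/96.45 = 0.00664.
Since ε_t ≥ 0.005, the section is tension-controlled.

ε_t ≈ 0.00664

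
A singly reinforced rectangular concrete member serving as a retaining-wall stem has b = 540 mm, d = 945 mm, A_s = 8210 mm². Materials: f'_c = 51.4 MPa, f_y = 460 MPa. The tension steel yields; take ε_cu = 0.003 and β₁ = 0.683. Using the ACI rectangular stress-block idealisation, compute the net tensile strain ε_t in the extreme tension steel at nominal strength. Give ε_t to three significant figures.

a = A_s f_y/(0.85 f'_c b) = 160.08 mm.
β₁ = 0.683, so c = a/β₁ = 160.08/0.683 = 234.38 mm.
From the linear strain diagram with ε_cu = 0.003: ε_t = 0.003 (d − c)/c = 0.003 × (945 − 234.38)/234.38 = 0.00910.
Since ε_t ≥ 0.005, the section is tension-controlled.

ε_t ≈ 0.00910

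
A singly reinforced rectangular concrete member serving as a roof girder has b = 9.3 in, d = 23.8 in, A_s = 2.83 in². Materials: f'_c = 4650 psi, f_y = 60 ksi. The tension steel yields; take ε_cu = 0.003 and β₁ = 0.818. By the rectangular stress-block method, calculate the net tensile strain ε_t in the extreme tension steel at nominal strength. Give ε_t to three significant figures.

ε_t ≈ 0.00964

a = A_s f_y/(0.85 f'_c b) = 4.619 in.
β₁ = 0.818, so c = a/β₁ = 4.619/0.818 = 5.647 in.
From the linear strain diagram with ε_cu = 0.003: ε_t = 0.003 (d − c)/c = 0.003 × (23.8 − 5.647)/5.647 = 0.00964.
Since ε_t ≥ 0.005, the section is tension-controlled.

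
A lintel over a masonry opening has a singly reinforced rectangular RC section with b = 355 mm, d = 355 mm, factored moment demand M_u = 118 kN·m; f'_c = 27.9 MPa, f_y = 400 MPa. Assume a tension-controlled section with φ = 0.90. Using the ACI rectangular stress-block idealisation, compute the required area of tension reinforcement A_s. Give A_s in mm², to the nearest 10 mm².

A_s ≈ 990 mm²

M_n = M_u/φ = 118/0.90 = 131.111 kN·m.
With M_n = 0.85 f'_c a b (d − a/2), solve the quadratic for a:
a = d − √(d² − 2M_n/(0.85 f'_c b)) = 355 − √(355² − 2 × 131.111×10⁶/(0.85 × 27.9 × 355)) = 46.98 mm.
A_s = 0.85 f'_c a b / f_y = 0.85 × 27.9 × 46.98 × 355 / 400 = 988.8 mm².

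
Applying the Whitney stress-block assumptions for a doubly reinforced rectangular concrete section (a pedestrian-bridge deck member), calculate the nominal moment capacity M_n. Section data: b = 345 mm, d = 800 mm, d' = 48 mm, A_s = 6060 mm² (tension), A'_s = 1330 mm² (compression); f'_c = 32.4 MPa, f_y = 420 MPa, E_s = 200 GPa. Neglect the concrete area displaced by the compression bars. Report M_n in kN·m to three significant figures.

Assume both tension and compression steel yield.
Net tension couple steel: A_s − A'_s = 4730 mm².
a = (A_s − A'_s) f_y / (0.85 f'_c b) = 1986600/(0.85 × 32.4 × 345) = 209.09 mm.
c = a/β₁ = 209.09/0.819 = 255.30 mm; ε'_s = 0.003(c − d')/c = 0.0024 ≥ f_y/E_s = 0.0021, so compression steel does yield.
M_n = (A_s − A'_s) f_y (d − a/2) + A'_s f_y (d − d') = [1986600 × (800 − 104.545) + 558600 × (800 − 48)] × 10⁻⁶ = 1381.59 + 420.07 = 1801.66 kN·m.

M_n ≈ 1800 kN·m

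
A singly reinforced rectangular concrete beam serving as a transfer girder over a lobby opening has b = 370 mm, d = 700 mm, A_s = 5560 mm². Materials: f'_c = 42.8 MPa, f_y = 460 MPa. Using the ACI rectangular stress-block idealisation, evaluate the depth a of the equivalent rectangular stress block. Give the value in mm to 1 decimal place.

a ≈ 190.0 mm

T = A_s f_y = 5560 × 460 = 2557600 N = 2557.6 kN.
Setting C = 0.85 f'_c a b equal to T: a = 2557600/(0.85 × 42.8 × 370) = 190.0 mm.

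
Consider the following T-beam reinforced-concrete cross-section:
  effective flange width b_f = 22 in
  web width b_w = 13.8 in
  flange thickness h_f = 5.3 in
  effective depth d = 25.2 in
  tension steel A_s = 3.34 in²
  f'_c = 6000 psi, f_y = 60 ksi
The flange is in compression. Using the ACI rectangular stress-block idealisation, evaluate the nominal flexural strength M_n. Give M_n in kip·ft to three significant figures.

Tension: T = A_s f_y = 3.34 × 60 = 200.4 kips.
Try a within the flange: a = T/(0.85 f'_c b_f) = 200.4/(0.85 × 6 × 22) = 1.786 in.
Since a = 1.786 ≤ h_f = 5.3 in, the stress block lies entirely in the flange; analyse as a rectangular beam of width b_f.
M_n = T(d − a/2) = 200.4 × (25.2 − 0.893) = 4871.1 kip·in.
M_n = 4871.1/12 = 405.93 kip·ft.

M_n ≈ 406 kip·ft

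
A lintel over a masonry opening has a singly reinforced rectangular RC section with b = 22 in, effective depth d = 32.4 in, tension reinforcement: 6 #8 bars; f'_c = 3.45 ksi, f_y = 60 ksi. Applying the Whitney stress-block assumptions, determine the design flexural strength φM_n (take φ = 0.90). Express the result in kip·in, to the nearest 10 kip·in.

φM_n ≈ 7730 kip·in

A_s = 6 × 0.79 = 4.74 in².
T = A_s f_y = 4.74 × 60 = 284.4 kips.
a = T/(0.85 f'_c b) = 284.4/(0.85 × 3.45 × 22) = 4.408 in.
M_n = T(d − a/2) = 284.4 × (32.4 − 2.204) = 8587.7 kip·in.
φM_n = 0.90 × 8587.7 = 7728.9 kip·in.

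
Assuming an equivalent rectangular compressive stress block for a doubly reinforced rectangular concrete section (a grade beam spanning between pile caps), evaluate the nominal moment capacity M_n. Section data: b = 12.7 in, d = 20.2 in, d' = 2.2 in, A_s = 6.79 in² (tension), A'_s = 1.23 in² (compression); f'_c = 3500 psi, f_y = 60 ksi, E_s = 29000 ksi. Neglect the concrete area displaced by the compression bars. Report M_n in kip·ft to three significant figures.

Assume both steels yield.
a = (A_s − A'_s) f_y/(0.85 f'_c b) = (6.79 − 1.23) × 60/(0.85 × 3.5 × 12.7) = 8.829 in.
c = a/β₁ = 8.829/0.85 = 10.387 in; ε'_s = 0.003(c − d')/c = 0.0024 ≥ ε_y = 0.0021, so the compression steel yields.
M_n = (A_s − A'_s) f_y (d − a/2) + A'_s f_y (d − d') = 333.6 × (20.2 − 4.4145) + 73.8 × (20.2 − 2.2) = 5266.0 + 1328.4 = 6594.4 kip·in = 6594.4/12 = 549.53 kip·ft.

M_n ≈ 550 kip·ft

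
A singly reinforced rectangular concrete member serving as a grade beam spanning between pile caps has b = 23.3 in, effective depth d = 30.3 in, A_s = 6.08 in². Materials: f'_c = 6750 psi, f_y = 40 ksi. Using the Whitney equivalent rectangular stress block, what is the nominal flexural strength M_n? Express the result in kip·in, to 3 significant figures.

M_n ≈ 7150 kip·in

T = A_s f_y = 6.08 × 40 = 243.2 kips.
a = T/(0.85 f'_c b) = 243.2/(0.85 × 6.75 × 23.3) = 1.819 in.
M_n = T(d − a/2) = 243.2 × (30.3 − 0.9095) = 7147.8 kip·in.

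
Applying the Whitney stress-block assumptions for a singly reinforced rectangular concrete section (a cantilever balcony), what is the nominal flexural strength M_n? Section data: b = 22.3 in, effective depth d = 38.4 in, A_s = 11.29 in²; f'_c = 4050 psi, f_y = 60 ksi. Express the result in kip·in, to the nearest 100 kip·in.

T = A_s f_y = 11.29 × 60 = 677.4 kips.
a = T/(0.85 f'_c b) = 677.4/(0.85 × 4.05 × 22.3) = 8.824 in.
M_n = T(d − a/2) = 677.4 × (38.4 − 4.412) = 23023.5 kip·in.

M_n ≈ 23000 kip·in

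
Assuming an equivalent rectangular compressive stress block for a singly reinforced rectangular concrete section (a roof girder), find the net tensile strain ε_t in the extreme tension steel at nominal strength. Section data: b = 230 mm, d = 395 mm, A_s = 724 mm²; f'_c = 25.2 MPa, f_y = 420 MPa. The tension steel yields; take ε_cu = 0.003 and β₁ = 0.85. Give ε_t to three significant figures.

ε_t ≈ 0.0133

a = A_s f_y/(0.85 f'_c b) = 61.72 mm.
β₁ = 0.85, so c = a/β₁ = 61.72/0.85 = 72.61 mm.
From the linear strain diagram with ε_cu = 0.003: ε_t = 0.003 (d − c)/c = 0.003 × (395 − 72.61)/72.61 = 0.0133.
Since ε_t ≥ 0.005, the section is tension-controlled.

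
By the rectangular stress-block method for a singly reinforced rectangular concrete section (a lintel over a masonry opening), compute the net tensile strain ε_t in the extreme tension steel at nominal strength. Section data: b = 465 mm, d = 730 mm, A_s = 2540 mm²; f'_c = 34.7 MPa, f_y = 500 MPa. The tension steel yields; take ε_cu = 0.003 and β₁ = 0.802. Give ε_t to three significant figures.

ε_t ≈ 0.0160

a = A_s f_y/(0.85 f'_c b) = 92.60 mm.
β₁ = 0.802, so c = a/β₁ = 92.60/0.802 = 115.46 mm.
From the linear strain diagram with ε_cu = 0.003: ε_t = 0.003 (d − c)/c = 0.003 × (730 − 115.46)/115.46 = 0.0160.
Since ε_t ≥ 0.005, the section is tension-controlled.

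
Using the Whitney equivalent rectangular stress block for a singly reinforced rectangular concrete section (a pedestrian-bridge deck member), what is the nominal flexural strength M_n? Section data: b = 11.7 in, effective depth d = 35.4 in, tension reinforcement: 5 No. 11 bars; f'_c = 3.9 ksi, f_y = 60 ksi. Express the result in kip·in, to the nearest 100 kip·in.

M_n ≈ 13700 kip·in

A_s = 5 × 1.56 = 7.8 in².
T = A_s f_y = 7.8 × 60 = 468 kips.
a = T/(0.85 f'_c b) = 468/(0.85 × 3.9 × 11.7) = 12.066 in.
M_n = T(d − a/2) = 468 × (35.4 − 6.033) = 13743.8 kip·in.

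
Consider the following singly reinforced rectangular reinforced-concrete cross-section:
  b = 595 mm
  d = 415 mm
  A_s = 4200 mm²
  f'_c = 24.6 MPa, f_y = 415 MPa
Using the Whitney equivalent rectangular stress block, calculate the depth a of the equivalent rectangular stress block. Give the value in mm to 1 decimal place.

a ≈ 140.1 mm

T = A_s f_y = 4200 × 415 = 1743000 N = 1743 kN.
Setting C = 0.85 f'_c a b equal to T: a = 1743000/(0.85 × 24.6 × 595) = 140.1 mm.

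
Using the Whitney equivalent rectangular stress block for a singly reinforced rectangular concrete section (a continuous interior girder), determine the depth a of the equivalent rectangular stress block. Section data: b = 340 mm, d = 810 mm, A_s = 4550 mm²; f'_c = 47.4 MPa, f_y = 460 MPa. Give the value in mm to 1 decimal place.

a ≈ 152.8 mm

T = A_s f_y = 4550 × 460 = 2093000 N = 2093 kN.
Setting C = 0.85 f'_c a b equal to T: a = 2093000/(0.85 × 47.4 × 340) = 152.8 mm.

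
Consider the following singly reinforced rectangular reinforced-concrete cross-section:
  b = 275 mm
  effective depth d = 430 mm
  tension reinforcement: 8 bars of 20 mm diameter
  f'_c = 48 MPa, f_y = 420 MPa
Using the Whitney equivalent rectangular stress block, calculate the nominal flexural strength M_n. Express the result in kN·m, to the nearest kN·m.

M_n ≈ 404 kN·m

A_s = 8 × 314 = 2512 mm².
T = A_s f_y = 2512 × 420 = 1055040 N = 1055.04 kN.
From C = T: a = T/(0.85 f'_c b) = 1055040/(0.85 × 48 × 275) = 94.03 mm.
M_n = T(d − a/2) = 1055.04 kN × (430 − 47.015) mm = 404.06 kN·m.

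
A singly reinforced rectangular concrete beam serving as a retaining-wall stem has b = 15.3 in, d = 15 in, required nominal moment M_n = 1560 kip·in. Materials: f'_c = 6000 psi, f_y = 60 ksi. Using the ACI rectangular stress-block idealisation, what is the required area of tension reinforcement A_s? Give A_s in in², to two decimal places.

From M_n = 0.85 f'_c a b (d − a/2):
a = d − √(d² − 2M_n/(0.85 f'_c b)) = 15 − √(15² − 2 × 1560/(0.85 × 6 × 15.3)) = 1.398 in.
A_s = 0.85 f'_c a b / f_y = 0.85 × 6 × 1.398 × 15.3 / 60 = 1.818 in².

A_s ≈ 1.82 in²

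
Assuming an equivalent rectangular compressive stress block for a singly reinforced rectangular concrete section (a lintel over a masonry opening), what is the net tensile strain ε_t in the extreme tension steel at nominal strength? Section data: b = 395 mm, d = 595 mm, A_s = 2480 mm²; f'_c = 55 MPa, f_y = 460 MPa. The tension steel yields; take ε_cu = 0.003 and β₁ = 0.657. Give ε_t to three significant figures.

ε_t ≈ 0.0160

a = A_s f_y/(0.85 f'_c b) = 61.78 mm.
β₁ = 0.657, so c = a/β₁ = 61.78/0.657 = 94.03 mm.
From the linear strain diagram with ε_cu = 0.003: ε_t = 0.003 (d − c)/c = 0.003 × (595 − 94.03)/94.03 = 0.0160.
Since ε_t ≥ 0.005, the section is tension-controlled.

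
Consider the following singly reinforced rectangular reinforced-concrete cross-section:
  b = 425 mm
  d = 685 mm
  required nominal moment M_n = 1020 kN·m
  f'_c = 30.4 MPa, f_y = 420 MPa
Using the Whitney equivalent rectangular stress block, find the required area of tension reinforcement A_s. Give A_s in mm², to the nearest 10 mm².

A_s ≈ 3990 mm²

With M_n = 0.85 f'_c a b (d − a/2), solve the quadratic for a:
a = d − √(d² − 2M_n/(0.85 f'_c b)) = 685 − √(685² − 2 × 1020×10⁶/(0.85 × 30.4 × 425)) = 152.58 mm.
A_s = 0.85 f'_c a b / f_y = 0.85 × 30.4 × 152.58 × 425 / 420 = 3989.6 mm².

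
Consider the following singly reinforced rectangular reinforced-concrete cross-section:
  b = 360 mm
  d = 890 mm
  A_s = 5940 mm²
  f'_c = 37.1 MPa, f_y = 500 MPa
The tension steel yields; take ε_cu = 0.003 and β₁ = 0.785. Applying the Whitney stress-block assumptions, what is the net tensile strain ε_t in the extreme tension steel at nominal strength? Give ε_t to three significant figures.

a = A_s f_y/(0.85 f'_c b) = 261.61 mm.
β₁ = 0.785, so c = a/β₁ = 261.61/0.785 = 333.26 mm.
From the linear strain diagram with ε_cu = 0.003: ε_t = 0.003 (d − c)/c = 0.003 × (890 − 333.26)/333.26 = 0.00501.
Since ε_t ≥ 0.005, the section is tension-controlled.

ε_t ≈ 0.00501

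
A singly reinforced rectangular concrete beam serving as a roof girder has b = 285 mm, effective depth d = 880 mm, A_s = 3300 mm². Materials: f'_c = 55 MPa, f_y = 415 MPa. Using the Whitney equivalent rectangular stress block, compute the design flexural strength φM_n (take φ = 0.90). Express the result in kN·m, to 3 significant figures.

T = A_s f_y = 3300 × 415 = 1369500 N = 1369.5 kN.
From C = T: a = T/(0.85 f'_c b) = 1369500/(0.85 × 55 × 285) = 102.79 mm.
M_n = T(d − a/2) = 1369.5 kN × (880 − 51.395) mm = 1134.77 kN·m.
φM_n = 0.90 × 1134.77 = 1021.29 kN·m.

φM_n ≈ 1020 kN·m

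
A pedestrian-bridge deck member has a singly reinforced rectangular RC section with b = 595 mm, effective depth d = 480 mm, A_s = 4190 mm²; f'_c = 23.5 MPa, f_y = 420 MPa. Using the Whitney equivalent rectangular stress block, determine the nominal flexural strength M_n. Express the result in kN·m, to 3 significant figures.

T = A_s f_y = 4190 × 420 = 1759800 N = 1759.8 kN.
From C = T: a = T/(0.85 f'_c b) = 1759800/(0.85 × 23.5 × 595) = 148.07 mm.
M_n = T(d − a/2) = 1759.8 kN × (480 − 74.035) mm = 714.42 kN·m.

M_n ≈ 714 kN·m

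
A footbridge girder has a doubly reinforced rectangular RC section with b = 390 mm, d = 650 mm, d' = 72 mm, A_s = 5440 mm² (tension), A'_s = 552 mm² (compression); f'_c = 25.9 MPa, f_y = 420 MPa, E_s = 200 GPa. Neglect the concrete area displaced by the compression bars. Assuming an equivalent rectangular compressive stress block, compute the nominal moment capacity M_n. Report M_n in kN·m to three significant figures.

Assume both tension and compression steel yield.
Net tension couple steel: A_s − A'_s = 4888 mm².
a = (A_s − A'_s) f_y / (0.85 f'_c b) = 2052960/(0.85 × 25.9 × 390) = 239.11 mm.
c = a/β₁ = 239.11/0.85 = 281.31 mm; ε'_s = 0.003(c − d')/c = 0.0022 ≥ f_y/E_s = 0.0021, so compression steel does yield.
M_n = (A_s − A'_s) f_y (d − a/2) + A'_s f_y (d − d') = [2052960 × (650 − 119.555) + 231840 × (650 − 72)] × 10⁻⁶ = 1088.98 + 134.00 = 1222.98 kN·m.

M_n ≈ 1220 kN·m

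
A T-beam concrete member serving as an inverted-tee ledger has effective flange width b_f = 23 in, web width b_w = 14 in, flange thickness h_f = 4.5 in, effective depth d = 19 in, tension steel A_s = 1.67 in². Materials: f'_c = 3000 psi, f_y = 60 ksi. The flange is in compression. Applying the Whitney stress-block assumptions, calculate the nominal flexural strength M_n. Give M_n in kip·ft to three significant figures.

M_n ≈ 152 kip·ft

Tension: T = A_s f_y = 1.67 × 60 = 100.2 kips.
Try a within the flange: a = T/(0.85 f'_c b_f) = 100.2/(0.85 × 3 × 23) = 1.708 in.
Since a = 1.708 ≤ h_f = 4.5 in, the stress block lies entirely in the flange; analyse as a rectangular beam of width b_f.
M_n = T(d − a/2) = 100.2 × (19 − 0.854) = 1818.2 kip·in.
M_n = 1818.2/12 = 151.52 kip·ft.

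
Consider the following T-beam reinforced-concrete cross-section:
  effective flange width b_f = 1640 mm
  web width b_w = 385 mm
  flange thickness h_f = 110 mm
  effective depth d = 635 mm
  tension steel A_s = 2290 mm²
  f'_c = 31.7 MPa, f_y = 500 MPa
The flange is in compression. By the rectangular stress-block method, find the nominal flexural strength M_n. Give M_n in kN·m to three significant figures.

Tension: T = A_s f_y = 2290 × 500 = 1145000 N.
Try a within the flange: a = T/(0.85 f'_c b_f) = 1145000/(0.85 × 31.7 × 1640) = 25.91 mm.
Since a = 25.91 ≤ h_f = 110 mm, the stress block lies entirely in the flange; analyse as a rectangular beam of width b_f.
M_n = T(d − a/2) = 1145000 × (635 − 12.955) = 712.24 × 10⁶ N·mm.
M_n = 712.24 kN·m.

M_n ≈ 712 kN·m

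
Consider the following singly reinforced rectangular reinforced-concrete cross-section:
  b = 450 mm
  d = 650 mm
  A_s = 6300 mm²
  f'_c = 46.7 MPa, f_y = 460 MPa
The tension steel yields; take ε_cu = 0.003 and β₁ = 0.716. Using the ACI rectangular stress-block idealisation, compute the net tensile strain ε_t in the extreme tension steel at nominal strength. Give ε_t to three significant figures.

ε_t ≈ 0.00561

a = A_s f_y/(0.85 f'_c b) = 162.24 mm.
β₁ = 0.716, so c = a/β₁ = 162.24/0.716 = 226.59 mm.
From the linear strain diagram with ε_cu = 0.003: ε_t = 0.003 (d − c)/c = 0.003 × (650 − 226.59)/226.59 = 0.00561.
Since ε_t ≥ 0.005, the section is tension-controlled.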